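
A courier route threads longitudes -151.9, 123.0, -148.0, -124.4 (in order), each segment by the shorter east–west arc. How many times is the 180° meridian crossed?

2

Leg 1: -151.9° → +123.0°, shortest Δλ = -85.1° (west) — crosses 180°.
Leg 2: +123.0° → -148.0°, shortest Δλ = 89.0° (east) — crosses 180°.
Leg 3: -148.0° → -124.4°, shortest Δλ = 23.6° (east) — does not cross 180°.
Total crossings: 2.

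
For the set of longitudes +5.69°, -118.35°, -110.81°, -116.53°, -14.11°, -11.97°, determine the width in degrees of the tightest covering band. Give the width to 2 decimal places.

Sort the longitudes: -118.35°, -116.53°, -110.81°, -14.11°, -11.97°, +5.69°.
Eastward gaps between consecutive values (wrapping around): 1.82°, 5.72°, 96.70°, 2.14°, 17.66°, 235.96°.
Largest gap = 235.96° ⇒ minimal covering band is its complement: 360° − 235.96° = 124.04°.
Band runs from -118.35° eastward to +5.69°.

124.04°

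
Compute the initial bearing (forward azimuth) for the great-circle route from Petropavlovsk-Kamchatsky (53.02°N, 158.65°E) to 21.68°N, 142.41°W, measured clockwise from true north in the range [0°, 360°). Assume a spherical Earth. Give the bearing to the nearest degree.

Δλ = -142.41 − 158.65 = -301.06°; wrapped into (−180°, 180°]: 58.94°.
θ = atan2( sin Δλ · cos φ₂ , cos φ₁ · sin φ₂ − sin φ₁ · cos φ₂ · cos Δλ )
  = atan2(0.79603, -0.16078) = 101.419° → normalised to [0°, 360°): 101.419°.

101°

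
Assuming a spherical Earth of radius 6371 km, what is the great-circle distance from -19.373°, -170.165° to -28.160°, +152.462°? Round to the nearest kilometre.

Δλ = 152.462 − -170.165 = 322.627°; wrapped into (−180°, 180°]: -37.373°.
Δφ = -28.160 − -19.373 = -8.787°.
a = sin²(Δφ/2) + cos φ₁ · cos φ₂ · sin²(Δλ/2) = 0.091244.
c = 2·atan2(√a, √(1−a)) = 0.61372 rad → d = 6371·c ≈ 3909.99 km.

3910 km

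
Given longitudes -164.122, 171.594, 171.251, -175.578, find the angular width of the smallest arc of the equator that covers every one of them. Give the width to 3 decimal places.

Sort the longitudes: -175.578°, -164.122°, +171.251°, +171.594°.
Eastward gaps between consecutive values (wrapping around): 11.456°, 335.373°, 0.343°, 12.828°.
Largest gap = 335.373° ⇒ minimal covering band is its complement: 360° − 335.373° = 24.627°.
Band runs from +171.251° eastward to -164.122°, crossing the antimeridian.

24.627°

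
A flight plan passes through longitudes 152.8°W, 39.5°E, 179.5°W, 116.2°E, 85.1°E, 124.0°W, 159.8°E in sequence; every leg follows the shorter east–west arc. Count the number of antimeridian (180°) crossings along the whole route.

Leg 1: -152.8° → +39.5°, shortest Δλ = -167.7° (west) — crosses 180°.
Leg 2: +39.5° → -179.5°, shortest Δλ = 141.0° (east) — crosses 180°.
Leg 3: -179.5° → +116.2°, shortest Δλ = -64.3° (west) — crosses 180°.
Leg 4: +116.2° → +85.1°, shortest Δλ = -31.1° (west) — does not cross 180°.
Leg 5: +85.1° → -124.0°, shortest Δλ = 150.9° (east) — crosses 180°.
Leg 6: -124.0° → +159.8°, shortest Δλ = -76.2° (west) — crosses 180°.
Total crossings: 5.

5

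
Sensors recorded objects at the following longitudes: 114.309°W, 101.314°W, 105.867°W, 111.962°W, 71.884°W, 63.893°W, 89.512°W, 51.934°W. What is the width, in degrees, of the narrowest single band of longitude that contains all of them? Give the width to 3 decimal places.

Sort the longitudes: -114.309°, -111.962°, -105.867°, -101.314°, -89.512°, -71.884°, -63.893°, -51.934°.
Eastward gaps between consecutive values (wrapping around): 2.347°, 6.095°, 4.553°, 11.802°, 17.628°, 7.991°, 11.959°, 297.625°.
Largest gap = 297.625° ⇒ minimal covering band is its complement: 360° − 297.625° = 62.375°.
Band runs from -114.309° eastward to -51.934°.

62.375°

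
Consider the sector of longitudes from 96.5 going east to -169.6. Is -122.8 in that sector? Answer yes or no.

Band width going east from +96.5° to -169.6°: ((-169.6 − 96.5) mod 360) = 93.9°.
Offset of -122.8° east of the west edge: ((-122.8 − 96.5) mod 360) = 140.7°.
140.7° > 93.9° ⇒ outside.

No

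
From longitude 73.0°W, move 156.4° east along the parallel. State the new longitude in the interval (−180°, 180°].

83.4°E

Start at -73.0°; shift +156.4° → +83.4°.
+83.4° already lies in (−180°, 180°].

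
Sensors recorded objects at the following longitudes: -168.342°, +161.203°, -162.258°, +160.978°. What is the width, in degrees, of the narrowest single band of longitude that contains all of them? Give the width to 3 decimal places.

Sort the longitudes: -168.342°, -162.258°, +160.978°, +161.203°.
Eastward gaps between consecutive values (wrapping around): 6.084°, 323.236°, 0.225°, 30.455°.
Largest gap = 323.236° ⇒ minimal covering band is its complement: 360° − 323.236° = 36.764°.
Band runs from +160.978° eastward to -162.258°, crossing the antimeridian.

36.764°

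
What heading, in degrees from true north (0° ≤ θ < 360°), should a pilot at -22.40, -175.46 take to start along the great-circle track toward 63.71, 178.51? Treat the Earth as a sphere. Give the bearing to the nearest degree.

357°

Δλ = 178.51 − -175.46 = 353.97°; wrapped into (−180°, 180°]: -6.03°.
θ = atan2( sin Δλ · cos φ₂ , cos φ₁ · sin φ₂ − sin φ₁ · cos φ₂ · cos Δλ )
  = atan2(-0.04653, 0.99676) = -2.673° → normalised to [0°, 360°): 357.327°.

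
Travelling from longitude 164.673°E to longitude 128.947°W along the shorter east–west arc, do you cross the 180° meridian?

Yes

Naïve |-128.947 − 164.673| = 293.62° > 180°, so the shorter arc goes the other way round — across 180°.
Signed shortest Δλ = ((-128.947 − 164.673 + 180) mod 360) − 180 = 66.38°.
Going east by 66.38° from +164.673° passes through 180° before reaching -128.947°.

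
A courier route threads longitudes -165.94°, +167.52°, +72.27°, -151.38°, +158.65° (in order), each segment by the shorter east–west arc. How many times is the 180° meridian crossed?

3

Leg 1: -165.94° → +167.52°, shortest Δλ = -26.54° (west) — crosses 180°.
Leg 2: +167.52° → +72.27°, shortest Δλ = -95.25° (west) — does not cross 180°.
Leg 3: +72.27° → -151.38°, shortest Δλ = 136.35° (east) — crosses 180°.
Leg 4: -151.38° → +158.65°, shortest Δλ = -49.97° (west) — crosses 180°.
Total crossings: 3.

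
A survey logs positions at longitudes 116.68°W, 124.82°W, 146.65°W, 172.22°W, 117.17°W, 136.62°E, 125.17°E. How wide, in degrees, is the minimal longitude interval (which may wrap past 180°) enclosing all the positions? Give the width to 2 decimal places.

118.15°

Sort the longitudes: -172.22°, -146.65°, -124.82°, -117.17°, -116.68°, +125.17°, +136.62°.
Eastward gaps between consecutive values (wrapping around): 25.57°, 21.83°, 7.65°, 0.49°, 241.85°, 11.45°, 51.16°.
Largest gap = 241.85° ⇒ minimal covering band is its complement: 360° − 241.85° = 118.15°.
Band runs from +125.17° eastward to -116.68°, crossing the antimeridian.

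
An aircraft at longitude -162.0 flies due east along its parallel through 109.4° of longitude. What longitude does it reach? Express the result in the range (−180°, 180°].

Start at -162.0°; shift +109.4° → -52.6°.
-52.6° already lies in (−180°, 180°].

-52.6°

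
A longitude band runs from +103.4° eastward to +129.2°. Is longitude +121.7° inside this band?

Yes

Band width going east from +103.4° to +129.2°: ((129.2 − 103.4) mod 360) = 25.8°.
Offset of +121.7° east of the west edge: ((121.7 − 103.4) mod 360) = 18.3°.
18.3° ≤ 25.8° ⇒ inside.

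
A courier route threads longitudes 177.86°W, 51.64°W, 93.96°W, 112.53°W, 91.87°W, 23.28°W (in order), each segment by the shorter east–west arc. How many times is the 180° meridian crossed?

0

Leg 1: -177.86° → -51.64°, shortest Δλ = 126.22° (east) — does not cross 180°.
Leg 2: -51.64° → -93.96°, shortest Δλ = -42.32° (west) — does not cross 180°.
Leg 3: -93.96° → -112.53°, shortest Δλ = -18.57° (west) — does not cross 180°.
Leg 4: -112.53° → -91.87°, shortest Δλ = 20.66° (east) — does not cross 180°.
Leg 5: -91.87° → -23.28°, shortest Δλ = 68.59° (east) — does not cross 180°.
Total crossings: 0.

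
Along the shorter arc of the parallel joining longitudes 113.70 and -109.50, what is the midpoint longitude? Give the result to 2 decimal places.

Signed shortest Δλ from +113.70° to -109.50° is +136.80°.
Midpoint longitude = +113.70° + (+136.80°)/2 = +113.70° + 68.40° = +182.10°.
Normalise into (−180°, 180°]: -177.90°.
(The naïve average (+113.70 + -109.50)/2 = 2.1° is on the wrong side of the globe.)

-177.90°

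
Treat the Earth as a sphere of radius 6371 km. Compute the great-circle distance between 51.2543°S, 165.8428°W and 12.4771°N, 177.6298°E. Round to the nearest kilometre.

7265 km

Δλ = 177.6298 − -165.8428 = 343.4726°; wrapped into (−180°, 180°]: -16.5274°.
Δφ = 12.4771 − -51.2543 = 63.7314°.
a = sin²(Δφ/2) + cos φ₁ · cos φ₂ · sin²(Δλ/2) = 0.291334.
c = 2·atan2(√a, √(1−a)) = 1.14029 rad → d = 6371·c ≈ 7264.78 km.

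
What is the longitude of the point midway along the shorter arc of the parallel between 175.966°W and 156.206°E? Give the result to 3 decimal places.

Signed shortest Δλ from -175.966° to +156.206° is -27.828°.
Midpoint longitude = -175.966° + (-27.828°)/2 = -175.966° − 13.914° = -189.880°.
Normalise into (−180°, 180°]: +170.120°.
(The naïve average (-175.966 + +156.206)/2 = -9.88° is on the wrong side of the globe.)

170.120°E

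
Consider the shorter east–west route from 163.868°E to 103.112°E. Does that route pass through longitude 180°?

No

Signed shortest Δλ = ((103.112 − 163.868 + 180) mod 360) − 180 = -60.756°.
Going west by 60.756° from +163.868° reaches +103.112° without touching 180°.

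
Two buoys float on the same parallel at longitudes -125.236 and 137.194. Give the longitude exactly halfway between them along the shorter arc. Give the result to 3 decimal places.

-174.021°

Signed shortest Δλ from -125.236° to +137.194° is -97.570°.
Midpoint longitude = -125.236° + (-97.570°)/2 = -125.236° − 48.785° = -174.021°.
(The naïve average (-125.236 + +137.194)/2 = 5.979° is on the wrong side of the globe.)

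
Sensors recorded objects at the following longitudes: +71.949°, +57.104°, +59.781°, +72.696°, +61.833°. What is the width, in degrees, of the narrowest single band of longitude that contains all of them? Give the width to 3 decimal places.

15.592°

Sort the longitudes: +57.104°, +59.781°, +61.833°, +71.949°, +72.696°.
Eastward gaps between consecutive values (wrapping around): 2.677°, 2.052°, 10.116°, 0.747°, 344.408°.
Largest gap = 344.408° ⇒ minimal covering band is its complement: 360° − 344.408° = 15.592°.
Band runs from +57.104° eastward to +72.696°.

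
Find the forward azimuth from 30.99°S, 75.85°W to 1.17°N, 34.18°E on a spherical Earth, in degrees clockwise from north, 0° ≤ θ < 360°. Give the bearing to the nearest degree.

100°

Δλ = 34.18 − -75.85 = 110.03°.
θ = atan2( sin Δλ · cos φ₂ , cos φ₁ · sin φ₂ − sin φ₁ · cos φ₂ · cos Δλ )
  = atan2(0.93932, -0.15881) = 99.596° → normalised to [0°, 360°): 99.596°.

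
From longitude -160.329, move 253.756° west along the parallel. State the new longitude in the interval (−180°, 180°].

Start at -160.329°; shift −253.756° → -414.085°.
-414.085° lies outside (−180°, 180°]; add 360° → -54.085°.

-54.085°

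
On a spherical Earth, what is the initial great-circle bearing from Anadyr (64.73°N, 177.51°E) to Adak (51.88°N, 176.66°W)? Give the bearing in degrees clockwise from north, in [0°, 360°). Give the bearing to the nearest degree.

Δλ = -176.66 − 177.51 = -354.17°; wrapped into (−180°, 180°]: 5.83°.
θ = atan2( sin Δλ · cos φ₂ , cos φ₁ · sin φ₂ − sin φ₁ · cos φ₂ · cos Δλ )
  = atan2(0.06270, -0.21951) = 164.058° → normalised to [0°, 360°): 164.058°.

164°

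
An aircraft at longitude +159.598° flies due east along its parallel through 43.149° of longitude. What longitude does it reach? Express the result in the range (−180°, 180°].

-157.253°

Start at +159.598°; shift +43.149° → +202.747°.
+202.747° lies outside (−180°, 180°]; subtract 360° → -157.253°.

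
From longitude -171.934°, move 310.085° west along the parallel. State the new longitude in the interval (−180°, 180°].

Start at -171.934°; shift −310.085° → -482.019°.
-482.019° lies outside (−180°, 180°]; add 360° → -122.019°.

-122.019°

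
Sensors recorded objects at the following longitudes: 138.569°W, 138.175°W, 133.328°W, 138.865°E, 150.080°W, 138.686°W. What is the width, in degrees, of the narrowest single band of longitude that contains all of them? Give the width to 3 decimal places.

Sort the longitudes: -150.080°, -138.686°, -138.569°, -138.175°, -133.328°, +138.865°.
Eastward gaps between consecutive values (wrapping around): 11.394°, 0.117°, 0.394°, 4.847°, 272.193°, 71.055°.
Largest gap = 272.193° ⇒ minimal covering band is its complement: 360° − 272.193° = 87.807°.
Band runs from +138.865° eastward to -133.328°, crossing the antimeridian.

87.807°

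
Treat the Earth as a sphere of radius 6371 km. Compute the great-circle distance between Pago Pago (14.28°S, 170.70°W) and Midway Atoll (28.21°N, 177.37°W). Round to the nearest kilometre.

4779 km

Δλ = -177.37 − -170.70 = -6.67°.
Δφ = 28.21 − -14.28 = 42.49°.
a = sin²(Δφ/2) + cos φ₁ · cos φ₂ · sin²(Δλ/2) = 0.134192.
c = 2·atan2(√a, √(1−a)) = 0.75011 rad → d = 6371·c ≈ 4778.94 km.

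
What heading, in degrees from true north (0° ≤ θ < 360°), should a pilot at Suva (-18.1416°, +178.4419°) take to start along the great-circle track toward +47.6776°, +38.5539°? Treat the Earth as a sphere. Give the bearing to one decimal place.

Δλ = 38.5539 − 178.4419 = -139.8880°.
θ = atan2( sin Δλ · cos φ₂ , cos φ₁ · sin φ₂ − sin φ₁ · cos φ₂ · cos Δλ )
  = atan2(-0.43380, 0.54228) = -38.658° → normalised to [0°, 360°): 321.342°.

321.3°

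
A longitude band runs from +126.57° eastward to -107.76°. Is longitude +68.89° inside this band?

Band width going east from +126.57° to -107.76°: ((-107.76 − 126.57) mod 360) = 125.67°.
Offset of +68.89° east of the west edge: ((68.89 − 126.57) mod 360) = 302.32°.
302.32° > 125.67° ⇒ outside.

No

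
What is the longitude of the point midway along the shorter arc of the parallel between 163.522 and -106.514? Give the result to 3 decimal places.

Signed shortest Δλ from +163.522° to -106.514° is +89.964°.
Midpoint longitude = +163.522° + (+89.964°)/2 = +163.522° + 44.982° = +208.504°.
Normalise into (−180°, 180°]: -151.496°.
(The naïve average (+163.522 + -106.514)/2 = 28.504° is on the wrong side of the globe.)

-151.496°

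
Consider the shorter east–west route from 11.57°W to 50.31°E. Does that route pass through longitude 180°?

Signed shortest Δλ = ((50.31 − -11.57 + 180) mod 360) − 180 = 61.88°.
Going east by 61.88° from -11.57° reaches +50.31° without touching 180°.

No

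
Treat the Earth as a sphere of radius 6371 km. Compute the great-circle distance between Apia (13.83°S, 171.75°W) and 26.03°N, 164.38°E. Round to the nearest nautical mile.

2770 nmi

Δλ = 164.38 − -171.75 = 336.13°; wrapped into (−180°, 180°]: -23.87°.
Δφ = 26.03 − -13.83 = 39.86°.
a = sin²(Δφ/2) + cos φ₁ · cos φ₂ · sin²(Δλ/2) = 0.153508.
c = 2·atan2(√a, √(1−a)) = 0.80518 rad → d = 6371·c ≈ 5129.79 km ≈ 2769.86 nmi.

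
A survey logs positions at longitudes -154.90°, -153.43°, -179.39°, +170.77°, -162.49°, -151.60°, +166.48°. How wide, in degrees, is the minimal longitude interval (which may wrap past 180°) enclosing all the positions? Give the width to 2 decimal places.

41.92°

Sort the longitudes: -179.39°, -162.49°, -154.90°, -153.43°, -151.60°, +166.48°, +170.77°.
Eastward gaps between consecutive values (wrapping around): 16.90°, 7.59°, 1.47°, 1.83°, 318.08°, 4.29°, 9.84°.
Largest gap = 318.08° ⇒ minimal covering band is its complement: 360° − 318.08° = 41.92°.
Band runs from +166.48° eastward to -151.60°, crossing the antimeridian.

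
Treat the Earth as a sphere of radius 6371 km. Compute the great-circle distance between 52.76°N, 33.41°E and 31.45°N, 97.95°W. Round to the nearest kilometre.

9534 km

Δλ = -97.95 − 33.41 = -131.36°.
Δφ = 31.45 − 52.76 = -21.31°.
a = sin²(Δφ/2) + cos φ₁ · cos φ₂ · sin²(Δλ/2) = 0.462881.
c = 2·atan2(√a, √(1−a)) = 1.49649 rad → d = 6371·c ≈ 9534.14 km.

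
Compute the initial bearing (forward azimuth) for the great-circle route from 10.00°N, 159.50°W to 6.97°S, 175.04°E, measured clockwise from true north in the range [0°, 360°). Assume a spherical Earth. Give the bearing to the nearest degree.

Δλ = 175.04 − -159.50 = 334.54°; wrapped into (−180°, 180°]: -25.46°.
θ = atan2( sin Δλ · cos φ₂ , cos φ₁ · sin φ₂ − sin φ₁ · cos φ₂ · cos Δλ )
  = atan2(-0.42670, -0.27513) = -122.813° → normalised to [0°, 360°): 237.187°.

237°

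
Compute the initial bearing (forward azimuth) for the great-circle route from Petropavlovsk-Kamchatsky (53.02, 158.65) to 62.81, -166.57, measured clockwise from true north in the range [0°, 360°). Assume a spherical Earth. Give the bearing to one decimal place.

Δλ = -166.57 − 158.65 = -325.22°; wrapped into (−180°, 180°]: 34.78°.
θ = atan2( sin Δλ · cos φ₂ , cos φ₁ · sin φ₂ − sin φ₁ · cos φ₂ · cos Δλ )
  = atan2(0.26065, 0.23525) = 47.932° → normalised to [0°, 360°): 47.932°.

47.9°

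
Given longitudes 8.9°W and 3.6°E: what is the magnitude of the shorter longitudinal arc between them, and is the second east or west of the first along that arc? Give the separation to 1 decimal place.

12.5° east

Raw difference: 3.6 − -8.9 = 12.5°.
Normalise into (−180°, 180°]: 12.5° stays 12.5°.
Positive ⇒ the second point lies to the east; separation 12.5°.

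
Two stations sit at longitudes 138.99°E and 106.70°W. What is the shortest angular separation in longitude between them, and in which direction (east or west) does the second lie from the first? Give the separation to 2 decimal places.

114.31° east

Raw difference: -106.70 − 138.99 = -245.69°.
Normalise into (−180°, 180°]: -245.69° + 360° = 114.31°.
Positive ⇒ the second point lies to the east; separation 114.31°.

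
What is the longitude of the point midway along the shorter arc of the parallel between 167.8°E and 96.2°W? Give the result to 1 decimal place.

144.2°W

Signed shortest Δλ from +167.8° to -96.2° is +96.0°.
Midpoint longitude = +167.8° + (+96.0°)/2 = +167.8° + 48.0° = +215.8°.
Normalise into (−180°, 180°]: -144.2°.
(The naïve average (+167.8 + -96.2)/2 = 35.8° is on the wrong side of the globe.)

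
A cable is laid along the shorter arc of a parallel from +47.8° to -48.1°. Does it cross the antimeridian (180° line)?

No

Signed shortest Δλ = ((-48.1 − 47.8 + 180) mod 360) − 180 = -95.9°.
Going west by 95.9° from +47.8° reaches -48.1° without touching 180°.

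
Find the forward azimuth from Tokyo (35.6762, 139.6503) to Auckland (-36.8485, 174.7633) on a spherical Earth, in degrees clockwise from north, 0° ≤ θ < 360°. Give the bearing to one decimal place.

Δλ = 174.7633 − 139.6503 = 35.1130°.
θ = atan2( sin Δλ · cos φ₂ , cos φ₁ · sin φ₂ − sin φ₁ · cos φ₂ · cos Δλ )
  = atan2(0.46028, -0.86892) = 152.089° → normalised to [0°, 360°): 152.089°.

152.1°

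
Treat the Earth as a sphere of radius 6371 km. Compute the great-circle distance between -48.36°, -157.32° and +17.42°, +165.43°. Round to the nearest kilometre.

8193 km

Δλ = 165.43 − -157.32 = 322.75°; wrapped into (−180°, 180°]: -37.25°.
Δφ = 17.42 − -48.36 = 65.78°.
a = sin²(Δφ/2) + cos φ₁ · cos φ₂ · sin²(Δλ/2) = 0.359544.
c = 2·atan2(√a, √(1−a)) = 1.28605 rad → d = 6371·c ≈ 8193.44 km.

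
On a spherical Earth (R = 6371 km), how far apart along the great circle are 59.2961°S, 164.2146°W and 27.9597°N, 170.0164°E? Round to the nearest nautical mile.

Δλ = 170.0164 − -164.2146 = 334.2310°; wrapped into (−180°, 180°]: -25.7690°.
Δφ = 27.9597 − -59.2961 = 87.2558°.
a = sin²(Δφ/2) + cos φ₁ · cos φ₂ · sin²(Δλ/2) = 0.498487.
c = 2·atan2(√a, √(1−a)) = 1.56777 rad → d = 6371·c ≈ 9988.26 km ≈ 5393.23 nmi.

5393 nmi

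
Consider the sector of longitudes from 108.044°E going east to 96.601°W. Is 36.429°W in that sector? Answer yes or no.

No

Band width going east from +108.044° to -96.601°: ((-96.601 − 108.044) mod 360) = 155.355°.
Offset of -36.429° east of the west edge: ((-36.429 − 108.044) mod 360) = 215.527°.
215.527° > 155.355° ⇒ outside.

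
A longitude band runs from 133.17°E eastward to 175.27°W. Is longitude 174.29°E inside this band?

Band width going east from +133.17° to -175.27°: ((-175.27 − 133.17) mod 360) = 51.56°.
Offset of +174.29° east of the west edge: ((174.29 − 133.17) mod 360) = 41.12°.
41.12° ≤ 51.56° ⇒ inside.

Yes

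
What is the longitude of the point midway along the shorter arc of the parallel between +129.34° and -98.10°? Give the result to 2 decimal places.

Signed shortest Δλ from +129.34° to -98.10° is +132.56°.
Midpoint longitude = +129.34° + (+132.56°)/2 = +129.34° + 66.28° = +195.62°.
Normalise into (−180°, 180°]: -164.38°.
(The naïve average (+129.34 + -98.10)/2 = 15.62° is on the wrong side of the globe.)

-164.38°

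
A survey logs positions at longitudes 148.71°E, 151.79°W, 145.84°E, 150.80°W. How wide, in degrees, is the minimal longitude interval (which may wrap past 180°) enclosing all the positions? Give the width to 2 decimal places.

Sort the longitudes: -151.79°, -150.80°, +145.84°, +148.71°.
Eastward gaps between consecutive values (wrapping around): 0.99°, 296.64°, 2.87°, 59.50°.
Largest gap = 296.64° ⇒ minimal covering band is its complement: 360° − 296.64° = 63.36°.
Band runs from +145.84° eastward to -150.80°, crossing the antimeridian.

63.36°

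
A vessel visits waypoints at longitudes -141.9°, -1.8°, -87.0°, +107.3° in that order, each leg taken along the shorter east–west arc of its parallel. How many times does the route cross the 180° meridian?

1

Leg 1: -141.9° → -1.8°, shortest Δλ = 140.1° (east) — does not cross 180°.
Leg 2: -1.8° → -87.0°, shortest Δλ = -85.2° (west) — does not cross 180°.
Leg 3: -87.0° → +107.3°, shortest Δλ = -165.7° (west) — crosses 180°.
Total crossings: 1.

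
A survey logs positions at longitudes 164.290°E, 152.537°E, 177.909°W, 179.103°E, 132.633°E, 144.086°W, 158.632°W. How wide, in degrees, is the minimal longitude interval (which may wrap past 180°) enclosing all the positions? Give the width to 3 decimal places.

Sort the longitudes: -177.909°, -158.632°, -144.086°, +132.633°, +152.537°, +164.290°, +179.103°.
Eastward gaps between consecutive values (wrapping around): 19.277°, 14.546°, 276.719°, 19.904°, 11.753°, 14.813°, 2.988°.
Largest gap = 276.719° ⇒ minimal covering band is its complement: 360° − 276.719° = 83.281°.
Band runs from +132.633° eastward to -144.086°, crossing the antimeridian.

83.281°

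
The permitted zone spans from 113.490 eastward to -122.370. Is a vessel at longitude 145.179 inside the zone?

Yes

Band width going east from +113.490° to -122.370°: ((-122.370 − 113.490) mod 360) = 124.140°.
Offset of +145.179° east of the west edge: ((145.179 − 113.490) mod 360) = 31.689°.
31.689° ≤ 124.140° ⇒ inside.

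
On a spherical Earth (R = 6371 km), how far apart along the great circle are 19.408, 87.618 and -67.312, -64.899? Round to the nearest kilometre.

14344 km

Δλ = -64.899 − 87.618 = -152.517°.
Δφ = -67.312 − 19.408 = -86.720°.
a = sin²(Δφ/2) + cos φ₁ · cos φ₂ · sin²(Δλ/2) = 0.814660.
c = 2·atan2(√a, √(1−a)) = 2.25147 rad → d = 6371·c ≈ 14344.14 km.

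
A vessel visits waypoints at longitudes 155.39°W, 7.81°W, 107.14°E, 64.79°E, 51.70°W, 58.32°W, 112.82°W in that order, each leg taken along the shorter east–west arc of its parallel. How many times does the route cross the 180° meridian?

0

Leg 1: -155.39° → -7.81°, shortest Δλ = 147.58° (east) — does not cross 180°.
Leg 2: -7.81° → +107.14°, shortest Δλ = 114.95° (east) — does not cross 180°.
Leg 3: +107.14° → +64.79°, shortest Δλ = -42.35° (west) — does not cross 180°.
Leg 4: +64.79° → -51.70°, shortest Δλ = -116.49° (west) — does not cross 180°.
Leg 5: -51.70° → -58.32°, shortest Δλ = -6.62° (west) — does not cross 180°.
Leg 6: -58.32° → -112.82°, shortest Δλ = -54.5° (west) — does not cross 180°.
Total crossings: 0.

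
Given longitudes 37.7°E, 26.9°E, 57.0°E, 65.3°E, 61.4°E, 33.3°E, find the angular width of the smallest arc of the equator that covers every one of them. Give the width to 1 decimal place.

Sort the longitudes: +26.9°, +33.3°, +37.7°, +57.0°, +61.4°, +65.3°.
Eastward gaps between consecutive values (wrapping around): 6.4°, 4.4°, 19.3°, 4.4°, 3.9°, 321.6°.
Largest gap = 321.6° ⇒ minimal covering band is its complement: 360° − 321.6° = 38.4°.
Band runs from +26.9° eastward to +65.3°.

38.4°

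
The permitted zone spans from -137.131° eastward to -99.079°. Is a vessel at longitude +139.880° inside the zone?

Band width going east from -137.131° to -99.079°: ((-99.079 − -137.131) mod 360) = 38.052°.
Offset of +139.880° east of the west edge: ((139.880 − -137.131) mod 360) = 277.011°.
277.011° > 38.052° ⇒ outside.

No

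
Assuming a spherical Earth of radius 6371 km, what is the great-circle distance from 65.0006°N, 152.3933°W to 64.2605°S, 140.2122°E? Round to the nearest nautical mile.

8299 nmi

Δλ = 140.2122 − -152.3933 = 292.6055°; wrapped into (−180°, 180°]: -67.3945°.
Δφ = -64.2605 − 65.0006 = -129.2611°.
a = sin²(Δφ/2) + cos φ₁ · cos φ₂ · sin²(Δλ/2) = 0.872920.
c = 2·atan2(√a, √(1−a)) = 2.41259 rad → d = 6371·c ≈ 15370.62 km ≈ 8299.47 nmi.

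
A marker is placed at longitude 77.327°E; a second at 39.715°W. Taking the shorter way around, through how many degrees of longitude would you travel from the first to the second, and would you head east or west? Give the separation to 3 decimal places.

117.042° west

Raw difference: -39.715 − 77.327 = -117.042°.
Normalise into (−180°, 180°]: -117.042° stays -117.042°.
Negative ⇒ the second point lies to the west; separation 117.042°.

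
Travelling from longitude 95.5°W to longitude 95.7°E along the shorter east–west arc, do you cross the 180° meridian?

Naïve |95.7 − -95.5| = 191.2° > 180°, so the shorter arc goes the other way round — across 180°.
Signed shortest Δλ = ((95.7 − -95.5 + 180) mod 360) − 180 = -168.8°.
Going west by 168.8° from -95.5° passes through 180° before reaching +95.7°.

Yes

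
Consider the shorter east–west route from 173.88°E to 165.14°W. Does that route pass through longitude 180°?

Naïve |-165.14 − 173.88| = 339.02° > 180°, so the shorter arc goes the other way round — across 180°.
Signed shortest Δλ = ((-165.14 − 173.88 + 180) mod 360) − 180 = 20.98°.
Going east by 20.98° from +173.88° passes through 180° before reaching -165.14°.

Yes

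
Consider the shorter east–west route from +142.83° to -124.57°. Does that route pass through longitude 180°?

Yes

Naïve |-124.57 − 142.83| = 267.4° > 180°, so the shorter arc goes the other way round — across 180°.
Signed shortest Δλ = ((-124.57 − 142.83 + 180) mod 360) − 180 = 92.6°.
Going east by 92.6° from +142.83° passes through 180° before reaching -124.57°.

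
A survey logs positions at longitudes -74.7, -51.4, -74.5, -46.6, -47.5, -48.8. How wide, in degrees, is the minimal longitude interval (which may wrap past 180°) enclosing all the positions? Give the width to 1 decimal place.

Sort the longitudes: -74.7°, -74.5°, -51.4°, -48.8°, -47.5°, -46.6°.
Eastward gaps between consecutive values (wrapping around): 0.2°, 23.1°, 2.6°, 1.3°, 0.9°, 331.9°.
Largest gap = 331.9° ⇒ minimal covering band is its complement: 360° − 331.9° = 28.1°.
Band runs from -74.7° eastward to -46.6°.

28.1°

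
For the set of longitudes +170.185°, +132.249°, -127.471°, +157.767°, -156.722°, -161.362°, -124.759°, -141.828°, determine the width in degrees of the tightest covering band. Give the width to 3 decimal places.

102.992°

Sort the longitudes: -161.362°, -156.722°, -141.828°, -127.471°, -124.759°, +132.249°, +157.767°, +170.185°.
Eastward gaps between consecutive values (wrapping around): 4.640°, 14.894°, 14.357°, 2.712°, 257.008°, 25.518°, 12.418°, 28.453°.
Largest gap = 257.008° ⇒ minimal covering band is its complement: 360° − 257.008° = 102.992°.
Band runs from +132.249° eastward to -124.759°, crossing the antimeridian.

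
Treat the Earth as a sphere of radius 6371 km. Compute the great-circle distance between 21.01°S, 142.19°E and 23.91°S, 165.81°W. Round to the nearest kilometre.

Δλ = -165.81 − 142.19 = -308.00°; wrapped into (−180°, 180°]: 52.00°.
Δφ = -23.91 − -21.01 = -2.90°.
a = sin²(Δφ/2) + cos φ₁ · cos φ₂ · sin²(Δλ/2) = 0.164639.
c = 2·atan2(√a, √(1−a)) = 0.83561 rad → d = 6371·c ≈ 5323.70 km.

5324 km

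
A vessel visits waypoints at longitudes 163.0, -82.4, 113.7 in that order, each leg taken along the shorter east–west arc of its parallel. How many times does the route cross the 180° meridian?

Leg 1: +163.0° → -82.4°, shortest Δλ = 114.6° (east) — crosses 180°.
Leg 2: -82.4° → +113.7°, shortest Δλ = -163.9° (west) — crosses 180°.
Total crossings: 2.

2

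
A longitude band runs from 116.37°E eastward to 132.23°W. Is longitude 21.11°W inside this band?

No

Band width going east from +116.37° to -132.23°: ((-132.23 − 116.37) mod 360) = 111.40°.
Offset of -21.11° east of the west edge: ((-21.11 − 116.37) mod 360) = 222.52°.
222.52° > 111.40° ⇒ outside.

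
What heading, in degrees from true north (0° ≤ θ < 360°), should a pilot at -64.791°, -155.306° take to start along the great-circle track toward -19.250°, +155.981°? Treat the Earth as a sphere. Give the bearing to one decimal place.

Δλ = 155.981 − -155.306 = 311.287°; wrapped into (−180°, 180°]: -48.713°.
θ = atan2( sin Δλ · cos φ₂ , cos φ₁ · sin φ₂ − sin φ₁ · cos φ₂ · cos Δλ )
  = atan2(-0.70940, 0.42319) = -59.182° → normalised to [0°, 360°): 300.818°.

300.8°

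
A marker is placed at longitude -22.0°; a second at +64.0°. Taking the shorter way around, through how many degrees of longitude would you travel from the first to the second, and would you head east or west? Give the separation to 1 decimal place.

Raw difference: 64.0 − -22.0 = 86.0°.
Normalise into (−180°, 180°]: 86.0° stays 86.0°.
Positive ⇒ the second point lies to the east; separation 86.0°.

86.0° east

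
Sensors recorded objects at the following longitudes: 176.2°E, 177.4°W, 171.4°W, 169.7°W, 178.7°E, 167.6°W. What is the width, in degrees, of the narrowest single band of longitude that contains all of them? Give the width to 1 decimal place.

16.2°

Sort the longitudes: -177.4°, -171.4°, -169.7°, -167.6°, +176.2°, +178.7°.
Eastward gaps between consecutive values (wrapping around): 6.0°, 1.7°, 2.1°, 343.8°, 2.5°, 3.9°.
Largest gap = 343.8° ⇒ minimal covering band is its complement: 360° − 343.8° = 16.2°.
Band runs from +176.2° eastward to -167.6°, crossing the antimeridian.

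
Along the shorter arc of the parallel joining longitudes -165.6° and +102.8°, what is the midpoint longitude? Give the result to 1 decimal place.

Signed shortest Δλ from -165.6° to +102.8° is -91.6°.
Midpoint longitude = -165.6° + (-91.6°)/2 = -165.6° − 45.8° = -211.4°.
Normalise into (−180°, 180°]: +148.6°.
(The naïve average (-165.6 + +102.8)/2 = -31.4° is on the wrong side of the globe.)

+148.6°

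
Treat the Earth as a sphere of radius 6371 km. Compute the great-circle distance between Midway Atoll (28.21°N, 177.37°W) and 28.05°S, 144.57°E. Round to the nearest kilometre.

7455 km

Δλ = 144.57 − -177.37 = 321.94°; wrapped into (−180°, 180°]: -38.06°.
Δφ = -28.05 − 28.21 = -56.26°.
a = sin²(Δφ/2) + cos φ₁ · cos φ₂ · sin²(Δλ/2) = 0.304971.
c = 2·atan2(√a, √(1−a)) = 1.17010 rad → d = 6371·c ≈ 7454.72 km.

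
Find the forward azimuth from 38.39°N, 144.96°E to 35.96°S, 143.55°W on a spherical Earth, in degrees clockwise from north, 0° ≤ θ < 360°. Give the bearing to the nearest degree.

129°

Δλ = -143.55 − 144.96 = -288.51°; wrapped into (−180°, 180°]: 71.49°.
θ = atan2( sin Δλ · cos φ₂ , cos φ₁ · sin φ₂ − sin φ₁ · cos φ₂ · cos Δλ )
  = atan2(0.76755, -0.61984) = 128.923° → normalised to [0°, 360°): 128.923°.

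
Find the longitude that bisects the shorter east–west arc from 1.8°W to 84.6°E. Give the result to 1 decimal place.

41.4°E

Signed shortest Δλ from -1.8° to +84.6° is +86.4°.
Midpoint longitude = -1.8° + (+86.4°)/2 = -1.8° + 43.2° = +41.4°.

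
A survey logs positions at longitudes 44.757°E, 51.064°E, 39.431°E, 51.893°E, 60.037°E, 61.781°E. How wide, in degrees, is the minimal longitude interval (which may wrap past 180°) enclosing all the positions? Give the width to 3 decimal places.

22.350°

Sort the longitudes: +39.431°, +44.757°, +51.064°, +51.893°, +60.037°, +61.781°.
Eastward gaps between consecutive values (wrapping around): 5.326°, 6.307°, 0.829°, 8.144°, 1.744°, 337.650°.
Largest gap = 337.650° ⇒ minimal covering band is its complement: 360° − 337.650° = 22.350°.
Band runs from +39.431° eastward to +61.781°.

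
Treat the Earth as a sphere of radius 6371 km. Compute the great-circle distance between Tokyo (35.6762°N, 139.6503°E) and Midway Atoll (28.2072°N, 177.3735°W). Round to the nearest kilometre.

4106 km

Δλ = -177.3735 − 139.6503 = -317.0238°; wrapped into (−180°, 180°]: 42.9762°.
Δφ = 28.2072 − 35.6762 = -7.4690°.
a = sin²(Δφ/2) + cos φ₁ · cos φ₂ · sin²(Δλ/2) = 0.100297.
c = 2·atan2(√a, √(1−a)) = 0.64449 rad → d = 6371·c ≈ 4106.05 km.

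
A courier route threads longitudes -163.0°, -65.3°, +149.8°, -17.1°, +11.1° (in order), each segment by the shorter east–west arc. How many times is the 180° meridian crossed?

Leg 1: -163.0° → -65.3°, shortest Δλ = 97.7° (east) — does not cross 180°.
Leg 2: -65.3° → +149.8°, shortest Δλ = -144.9° (west) — crosses 180°.
Leg 3: +149.8° → -17.1°, shortest Δλ = -166.9° (west) — does not cross 180°.
Leg 4: -17.1° → +11.1°, shortest Δλ = 28.2° (east) — does not cross 180°.
Total crossings: 1.

1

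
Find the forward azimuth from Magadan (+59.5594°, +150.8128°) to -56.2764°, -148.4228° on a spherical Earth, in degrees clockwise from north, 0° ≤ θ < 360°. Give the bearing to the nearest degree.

144°

Δλ = -148.4228 − 150.8128 = -299.2356°; wrapped into (−180°, 180°]: 60.7644°.
θ = atan2( sin Δλ · cos φ₂ , cos φ₁ · sin φ₂ − sin φ₁ · cos φ₂ · cos Δλ )
  = atan2(0.48447, -0.65517) = 143.519° → normalised to [0°, 360°): 143.519°.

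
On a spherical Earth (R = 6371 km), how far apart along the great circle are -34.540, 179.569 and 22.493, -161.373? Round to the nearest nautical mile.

Δλ = -161.373 − 179.569 = -340.942°; wrapped into (−180°, 180°]: 19.058°.
Δφ = 22.493 − -34.540 = 57.033°.
a = sin²(Δφ/2) + cos φ₁ · cos φ₂ · sin²(Δλ/2) = 0.248780.
c = 2·atan2(√a, √(1−a)) = 1.04438 rad → d = 6371·c ≈ 6653.73 km ≈ 3592.72 nmi.

3593 nmi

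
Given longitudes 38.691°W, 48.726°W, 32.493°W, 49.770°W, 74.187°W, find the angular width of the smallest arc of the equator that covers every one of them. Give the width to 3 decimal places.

Sort the longitudes: -74.187°, -49.770°, -48.726°, -38.691°, -32.493°.
Eastward gaps between consecutive values (wrapping around): 24.417°, 1.044°, 10.035°, 6.198°, 318.306°.
Largest gap = 318.306° ⇒ minimal covering band is its complement: 360° − 318.306° = 41.694°.
Band runs from -74.187° eastward to -32.493°.

41.694°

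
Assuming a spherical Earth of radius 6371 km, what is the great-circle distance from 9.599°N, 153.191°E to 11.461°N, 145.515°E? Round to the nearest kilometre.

864 km

Δλ = 145.515 − 153.191 = -7.676°.
Δφ = 11.461 − 9.599 = 1.862°.
a = sin²(Δφ/2) + cos φ₁ · cos φ₂ · sin²(Δλ/2) = 0.004594.
c = 2·atan2(√a, √(1−a)) = 0.13566 rad → d = 6371·c ≈ 864.26 km.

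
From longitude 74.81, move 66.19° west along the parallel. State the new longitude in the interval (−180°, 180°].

Start at +74.81°; shift −66.19° → +8.62°.
+8.62° already lies in (−180°, 180°].

+8.62°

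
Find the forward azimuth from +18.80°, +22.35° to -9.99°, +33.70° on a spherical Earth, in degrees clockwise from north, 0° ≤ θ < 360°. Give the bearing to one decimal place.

157.8°

Δλ = 33.70 − 22.35 = 11.35°.
θ = atan2( sin Δλ · cos φ₂ , cos φ₁ · sin φ₂ − sin φ₁ · cos φ₂ · cos Δλ )
  = atan2(0.19382, -0.47539) = 157.819° → normalised to [0°, 360°): 157.819°.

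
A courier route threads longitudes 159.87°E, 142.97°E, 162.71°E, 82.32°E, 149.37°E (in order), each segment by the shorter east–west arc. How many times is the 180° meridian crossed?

0

Leg 1: +159.87° → +142.97°, shortest Δλ = -16.9° (west) — does not cross 180°.
Leg 2: +142.97° → +162.71°, shortest Δλ = 19.74° (east) — does not cross 180°.
Leg 3: +162.71° → +82.32°, shortest Δλ = -80.39° (west) — does not cross 180°.
Leg 4: +82.32° → +149.37°, shortest Δλ = 67.05° (east) — does not cross 180°.
Total crossings: 0.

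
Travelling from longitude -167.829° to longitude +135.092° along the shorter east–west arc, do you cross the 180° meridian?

Naïve |135.092 − -167.829| = 302.921° > 180°, so the shorter arc goes the other way round — across 180°.
Signed shortest Δλ = ((135.092 − -167.829 + 180) mod 360) − 180 = -57.079°.
Going west by 57.079° from -167.829° passes through 180° before reaching +135.092°.

Yes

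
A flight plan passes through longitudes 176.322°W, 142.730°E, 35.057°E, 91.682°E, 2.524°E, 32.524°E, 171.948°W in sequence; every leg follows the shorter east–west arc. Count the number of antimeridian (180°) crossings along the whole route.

2

Leg 1: -176.322° → +142.730°, shortest Δλ = -40.948° (west) — crosses 180°.
Leg 2: +142.730° → +35.057°, shortest Δλ = -107.673° (west) — does not cross 180°.
Leg 3: +35.057° → +91.682°, shortest Δλ = 56.625° (east) — does not cross 180°.
Leg 4: +91.682° → +2.524°, shortest Δλ = -89.158° (west) — does not cross 180°.
Leg 5: +2.524° → +32.524°, shortest Δλ = 30.0° (east) — does not cross 180°.
Leg 6: +32.524° → -171.948°, shortest Δλ = 155.528° (east) — crosses 180°.
Total crossings: 2.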